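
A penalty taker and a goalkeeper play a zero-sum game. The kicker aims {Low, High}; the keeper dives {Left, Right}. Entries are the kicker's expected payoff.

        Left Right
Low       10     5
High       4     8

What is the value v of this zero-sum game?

Row minima: Low → 5, High → 4; maximin = 5.
Column maxima: Left → 10, Right → 8; minimax = 8.
5 ≠ 8, so there is no saddle point; optimal play is mixed.
Let the kicker play Low with probability p. Expected payoff against Left: 10p + 4(1−p) = 6p + 4; against Right: 5p + 8(1−p) = −3p + 8.
Setting these equal: 6p + 4 = −3p + 8 ⇒ 9p = 4 ⇒ p = 4/9, and the value is (6)·(4/9) + 4 = 20/3.
For the keeper: with q = P(Left), equating Low's and High's payoffs gives 5q + 5 = −4q + 8 ⇒ q = 1/3.

20/3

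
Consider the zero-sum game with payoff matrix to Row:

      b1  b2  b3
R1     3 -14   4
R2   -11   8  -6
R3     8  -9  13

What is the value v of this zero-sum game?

Row minima: R1 → -14, R2 → -11, R3 → -9; maximin = -9.
Column maxima: b1 → 8, b2 → 8, b3 → 13; minimax = 8.
-9 ≠ 8, so there is no saddle point; optimal play is mixed.
R1 is strictly dominated by R3, so Row never plays it.
b3 is strictly dominated by b1 (it gives Row strictly more in every row), so Column never plays it.
On the remaining 2×2 (R2, R3 vs b1, b2):
Let Row play R2 with probability p. Expected payoff against b1: (-11)p + 8(1−p) = −19p + 8; against b2: 8p + (-9)(1−p) = 17p − 9.
Setting these equal: −19p + 8 = 17p − 9 ⇒ −36p = -17 ⇒ p = 17/36, and the value is (-19)·(17/36) + 8 = -35/36.
For Column: with q = P(b1), equating R2's and R3's payoffs gives −19q + 8 = 17q − 9 ⇒ q = 17/36.

-35/36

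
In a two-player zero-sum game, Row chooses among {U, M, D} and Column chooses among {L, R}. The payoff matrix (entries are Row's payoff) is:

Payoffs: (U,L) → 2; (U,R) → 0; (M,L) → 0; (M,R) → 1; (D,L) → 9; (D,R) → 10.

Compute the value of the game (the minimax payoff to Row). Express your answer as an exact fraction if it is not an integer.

9

Row minima: U → 0, M → 0, D → 9; maximin = 9.
Column maxima: L → 9, R → 10; minimax = 9.
Since maximin = minimax = 9, there is a saddle point and the value is 9.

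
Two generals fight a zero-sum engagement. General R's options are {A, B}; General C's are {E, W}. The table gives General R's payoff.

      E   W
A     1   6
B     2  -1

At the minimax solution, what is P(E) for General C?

7/8

Row minima: A → 1, B → -1; maximin = 1.
Column maxima: E → 2, W → 6; minimax = 2.
1 ≠ 2, so there is no saddle point; optimal play is mixed.
Let General R play A with probability p. Expected payoff against E: 1p + 2(1−p) = −p + 2; against W: 6p + (-1)(1−p) = 7p − 1.
Setting these equal: −p + 2 = 7p − 1 ⇒ −8p = -3 ⇒ p = 3/8, and the value is (-1)·(3/8) + 2 = 13/8.
For General C: with q = P(E), equating A's and B's payoffs gives −5q + 6 = 3q − 1 ⇒ q = 7/8.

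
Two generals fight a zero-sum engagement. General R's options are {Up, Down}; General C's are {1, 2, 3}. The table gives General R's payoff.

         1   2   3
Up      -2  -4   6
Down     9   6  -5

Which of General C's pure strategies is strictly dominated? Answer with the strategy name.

1

2 holds General R's payoff strictly below 1 in every row: -4 < -2, 6 < 9.
So 1 is strictly dominated for General C.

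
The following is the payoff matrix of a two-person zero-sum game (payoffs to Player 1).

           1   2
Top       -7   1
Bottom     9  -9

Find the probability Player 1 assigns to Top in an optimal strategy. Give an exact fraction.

9/13

Row minima: Top → -7, Bottom → -9; maximin = -7.
Column maxima: 1 → 9, 2 → 1; minimax = 1.
-7 ≠ 1, so there is no saddle point; optimal play is mixed.
Let Player 1 play Top with probability p. Expected payoff against 1: (-7)p + 9(1−p) = −16p + 9; against 2: 1p + (-9)(1−p) = 10p − 9.
Setting these equal: −16p + 9 = 10p − 9 ⇒ −26p = -18 ⇒ p = 9/13, and the value is (-16)·(9/13) + 9 = -27/13.
For Player 2: with q = P(1), equating Top's and Bottom's payoffs gives −8q + 1 = 18q − 9 ⇒ q = 5/13.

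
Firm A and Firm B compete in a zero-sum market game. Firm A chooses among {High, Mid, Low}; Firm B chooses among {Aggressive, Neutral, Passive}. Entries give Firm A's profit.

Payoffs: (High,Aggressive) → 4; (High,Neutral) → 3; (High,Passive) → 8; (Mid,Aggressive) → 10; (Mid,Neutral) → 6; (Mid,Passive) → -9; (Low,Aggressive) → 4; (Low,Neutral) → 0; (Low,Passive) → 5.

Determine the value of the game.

15/4

Row minima: High → 3, Mid → -9, Low → 0; maximin = 3.
Column maxima: Aggressive → 10, Neutral → 6, Passive → 8; minimax = 6.
3 ≠ 6, so there is no saddle point; optimal play is mixed.
Aggressive is strictly dominated by Neutral (it gives Firm A strictly more in every row), so Firm B never plays it.
With Aggressive eliminated, Low is strictly dominated by High (High gives Firm A strictly more in every remaining column), so Firm A never plays it.
On the remaining 2×2 (High, Mid vs Neutral, Passive):
Let Firm A play High with probability p. Expected payoff against Neutral: 3p + 6(1−p) = −3p + 6; against Passive: 8p + (-9)(1−p) = 17p − 9.
Setting these equal: −3p + 6 = 17p − 9 ⇒ −20p = -15 ⇒ p = 3/4, and the value is (-3)·(3/4) + 6 = 15/4.
For Firm B: with q = P(Neutral), equating High's and Mid's payoffs gives −5q + 8 = 15q − 9 ⇒ q = 17/20.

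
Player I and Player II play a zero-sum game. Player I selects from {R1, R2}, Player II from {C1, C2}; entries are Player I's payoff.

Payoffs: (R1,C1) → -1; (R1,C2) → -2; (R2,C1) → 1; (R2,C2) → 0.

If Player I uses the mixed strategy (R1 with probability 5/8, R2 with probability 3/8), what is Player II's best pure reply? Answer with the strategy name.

C2

If Player II plays C1, Player I's expected payoff is (5/8)·(-1) + (3/8)·1 = -1/4.
If Player II plays C2, Player I's expected payoff is (5/8)·(-2) + (3/8)·0 = -5/4.
Player II minimizes Player I's payoff; the smallest is -5/4, so the best response is C2.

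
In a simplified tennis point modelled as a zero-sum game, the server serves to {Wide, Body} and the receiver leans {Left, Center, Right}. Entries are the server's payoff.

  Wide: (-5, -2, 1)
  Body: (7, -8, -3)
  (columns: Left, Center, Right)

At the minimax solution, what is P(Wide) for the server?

Row minima: Wide → -5, Body → -8; maximin = -5.
Column maxima: Left → 7, Center → -2, Right → 1; minimax = -2.
-5 ≠ -2, so there is no saddle point; optimal play is mixed.
Right is strictly dominated by Center (it gives the server strictly more in every row), so the receiver never plays it.
On the remaining 2×2 (Wide, Body vs Left, Center):
Let the server play Wide with probability p. Expected payoff against Left: (-5)p + 7(1−p) = −12p + 7; against Center: (-2)p + (-8)(1−p) = 6p − 8.
Setting these equal: −12p + 7 = 6p − 8 ⇒ −18p = -15 ⇒ p = 5/6, and the value is (-12)·(5/6) + 7 = -3.
For the receiver: with q = P(Left), equating Wide's and Body's payoffs gives −3q − 2 = 15q − 8 ⇒ q = 1/3.

5/6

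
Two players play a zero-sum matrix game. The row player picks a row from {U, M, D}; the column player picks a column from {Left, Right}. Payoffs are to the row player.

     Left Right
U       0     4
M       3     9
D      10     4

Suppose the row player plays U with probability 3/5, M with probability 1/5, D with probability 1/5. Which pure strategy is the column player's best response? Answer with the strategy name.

If the column player plays Left, the row player's expected payoff is (3/5)·0 + (1/5)·3 + (1/5)·10 = 13/5.
If the column player plays Right, the row player's expected payoff is (3/5)·4 + (1/5)·9 + (1/5)·4 = 5.
The column player minimizes the row player's payoff; the smallest is 13/5, so the best response is Left.

Left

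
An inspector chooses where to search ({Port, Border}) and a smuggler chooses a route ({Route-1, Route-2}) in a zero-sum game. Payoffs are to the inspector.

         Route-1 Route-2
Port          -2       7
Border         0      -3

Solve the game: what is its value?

-1/2

Row minima: Port → -2, Border → -3; maximin = -2.
Column maxima: Route-1 → 0, Route-2 → 7; minimax = 0.
-2 ≠ 0, so there is no saddle point; optimal play is mixed.
Let the inspector play Port with probability p. Expected payoff against Route-1: (-2)p + 0(1−p) = −2p; against Route-2: 7p + (-3)(1−p) = 10p − 3.
Setting these equal: −2p = 10p − 3 ⇒ −12p = -3 ⇒ p = 1/4, and the value is (-2)·(1/4) = -1/2.
For the smuggler: with q = P(Route-1), equating Port's and Border's payoffs gives −9q + 7 = 3q − 3 ⇒ q = 5/6.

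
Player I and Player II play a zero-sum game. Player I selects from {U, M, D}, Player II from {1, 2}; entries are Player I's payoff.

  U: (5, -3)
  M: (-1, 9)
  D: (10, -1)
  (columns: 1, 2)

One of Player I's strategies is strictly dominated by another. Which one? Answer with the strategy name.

D gives a strictly higher payoff than U against every column: 10 > 5, -1 > -3.
So U is strictly dominated and Player I never plays it.

U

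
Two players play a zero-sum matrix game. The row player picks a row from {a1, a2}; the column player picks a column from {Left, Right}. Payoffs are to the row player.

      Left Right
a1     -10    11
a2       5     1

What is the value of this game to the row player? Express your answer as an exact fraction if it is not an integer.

13/5

Row minima: a1 → -10, a2 → 1; maximin = 1.
Column maxima: Left → 5, Right → 11; minimax = 5.
1 ≠ 5, so there is no saddle point; optimal play is mixed.
Let the row player play a1 with probability p. Expected payoff against Left: (-10)p + 5(1−p) = −15p + 5; against Right: 11p + 1(1−p) = 10p + 1.
Setting these equal: −15p + 5 = 10p + 1 ⇒ −25p = -4 ⇒ p = 4/25, and the value is (-15)·(4/25) + 5 = 13/5.
For the column player: with q = P(Left), equating a1's and a2's payoffs gives −21q + 11 = 4q + 1 ⇒ q = 2/5.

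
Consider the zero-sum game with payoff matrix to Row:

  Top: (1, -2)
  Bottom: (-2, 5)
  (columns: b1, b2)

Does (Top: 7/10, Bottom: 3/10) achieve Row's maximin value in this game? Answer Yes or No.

Against b1 this mix gives (7/10)·1 + (3/10)·(-2) = 1/10.
Against b2 this mix gives (7/10)·(-2) + (3/10)·5 = 1/10.
All of Column's active replies (b1, b2) yield 1/10, and no column does worse for Row. The mix makes Column indifferent and guarantees 1/10, so it is optimal.

Yes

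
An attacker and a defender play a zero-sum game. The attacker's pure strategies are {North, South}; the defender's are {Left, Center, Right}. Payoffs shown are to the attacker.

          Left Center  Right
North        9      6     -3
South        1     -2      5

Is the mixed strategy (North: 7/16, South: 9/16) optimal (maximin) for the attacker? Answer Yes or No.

Yes

Against Left this mix gives (7/16)·9 + (9/16)·1 = 9/2.
Against Center this mix gives (7/16)·6 + (9/16)·(-2) = 3/2.
Against Right this mix gives (7/16)·(-3) + (9/16)·5 = 3/2.
All of the defender's active replies (Center, Right) yield 3/2, and no column does worse for the attacker. The mix makes the defender indifferent and guarantees 3/2, so it is optimal.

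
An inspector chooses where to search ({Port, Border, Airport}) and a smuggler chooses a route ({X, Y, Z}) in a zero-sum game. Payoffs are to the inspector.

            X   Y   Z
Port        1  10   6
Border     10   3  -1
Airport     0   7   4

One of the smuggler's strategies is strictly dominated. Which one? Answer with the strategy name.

Y

Z holds the inspector's payoff strictly below Y in every row: 6 < 10, -1 < 3, 4 < 7.
So Y is strictly dominated for the smuggler.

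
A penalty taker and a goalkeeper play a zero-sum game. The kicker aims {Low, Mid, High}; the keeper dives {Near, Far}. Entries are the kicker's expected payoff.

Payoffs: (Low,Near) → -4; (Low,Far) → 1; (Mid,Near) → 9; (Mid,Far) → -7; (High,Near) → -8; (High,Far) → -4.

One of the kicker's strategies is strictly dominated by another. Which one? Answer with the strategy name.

High

Low gives a strictly higher payoff than High against every column: -4 > -8, 1 > -4.
So High is strictly dominated and the kicker never plays it.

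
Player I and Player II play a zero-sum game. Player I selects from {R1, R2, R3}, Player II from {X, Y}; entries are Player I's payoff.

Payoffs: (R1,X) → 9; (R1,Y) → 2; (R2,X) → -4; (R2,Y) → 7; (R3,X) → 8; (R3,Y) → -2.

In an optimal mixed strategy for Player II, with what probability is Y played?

13/18

Row minima: R1 → 2, R2 → -4, R3 → -2; maximin = 2.
Column maxima: X → 9, Y → 7; minimax = 7.
2 ≠ 7, so there is no saddle point; optimal play is mixed.
R3 is strictly dominated by R1, so Player I never plays it.
On the remaining 2×2 (R1, R2 vs X, Y):
Let Player I play R1 with probability p. Expected payoff against X: 9p + (-4)(1−p) = 13p − 4; against Y: 2p + 7(1−p) = −5p + 7.
Setting these equal: 13p − 4 = −5p + 7 ⇒ 18p = 11 ⇒ p = 11/18, and the value is (13)·(11/18) − 4 = 71/18.
For Player II: with q = P(X), equating R1's and R2's payoffs gives 7q + 2 = −11q + 7 ⇒ q = 5/18.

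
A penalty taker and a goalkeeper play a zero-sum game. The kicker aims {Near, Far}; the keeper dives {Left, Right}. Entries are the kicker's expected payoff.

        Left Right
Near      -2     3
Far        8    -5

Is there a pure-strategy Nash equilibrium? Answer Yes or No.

Row minima: Near → -2, Far → -5; maximin = -2.
Column maxima: Left → 8, Right → 3; minimax = 3.
-2 ≠ 3, so no pure-strategy equilibrium exists.

No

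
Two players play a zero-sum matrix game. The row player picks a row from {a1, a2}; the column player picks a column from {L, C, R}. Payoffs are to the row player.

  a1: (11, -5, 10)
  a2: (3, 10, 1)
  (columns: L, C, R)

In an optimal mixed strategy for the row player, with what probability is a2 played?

Row minima: a1 → -5, a2 → 1; maximin = 1.
Column maxima: L → 11, C → 10, R → 10; minimax = 10.
1 ≠ 10, so there is no saddle point; optimal play is mixed.
L is strictly dominated by R (it gives the row player strictly more in every row), so the column player never plays it.
On the remaining 2×2 (a1, a2 vs C, R):
Let the row player play a1 with probability p. Expected payoff against C: (-5)p + 10(1−p) = −15p + 10; against R: 10p + 1(1−p) = 9p + 1.
Setting these equal: −15p + 10 = 9p + 1 ⇒ −24p = -9 ⇒ p = 3/8, and the value is (-15)·(3/8) + 10 = 35/8.
For the column player: with q = P(C), equating a1's and a2's payoffs gives −15q + 10 = 9q + 1 ⇒ q = 3/8.

5/8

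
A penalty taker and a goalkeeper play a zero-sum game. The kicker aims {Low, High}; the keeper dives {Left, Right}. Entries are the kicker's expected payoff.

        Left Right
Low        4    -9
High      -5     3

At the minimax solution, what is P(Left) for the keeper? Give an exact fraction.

4/7

Row minima: Low → -9, High → -5; maximin = -5.
Column maxima: Left → 4, Right → 3; minimax = 3.
-5 ≠ 3, so there is no saddle point; optimal play is mixed.
Let the kicker play Low with probability p. Expected payoff against Left: 4p + (-5)(1−p) = 9p − 5; against Right: (-9)p + 3(1−p) = −12p + 3.
Setting these equal: 9p − 5 = −12p + 3 ⇒ 21p = 8 ⇒ p = 8/21, and the value is (9)·(8/21) − 5 = -11/7.
For the keeper: with q = P(Left), equating Low's and High's payoffs gives 13q − 9 = −8q + 3 ⇒ q = 4/7.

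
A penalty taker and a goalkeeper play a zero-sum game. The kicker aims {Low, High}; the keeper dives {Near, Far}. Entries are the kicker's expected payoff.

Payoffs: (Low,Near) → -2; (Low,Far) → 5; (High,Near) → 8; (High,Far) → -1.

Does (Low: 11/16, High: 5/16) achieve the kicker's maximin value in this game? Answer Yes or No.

No

Against Near this mix gives (11/16)·(-2) + (5/16)·8 = 9/8.
Against Far this mix gives (11/16)·5 + (5/16)·(-1) = 25/8.
The keeper will play Near, holding the kicker to 9/8. Shifting weight toward the row that does better against Near would raise this floor (the equalizing mix achieves 19/8 against both Near and Far), so the proposed strategy is not optimal.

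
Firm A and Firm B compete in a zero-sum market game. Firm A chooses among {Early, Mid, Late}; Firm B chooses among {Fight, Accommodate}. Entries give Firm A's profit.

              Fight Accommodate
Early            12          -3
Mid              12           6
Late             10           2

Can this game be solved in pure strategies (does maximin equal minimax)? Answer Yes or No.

Yes

Row minima: Early → -3, Mid → 6, Late → 2; maximin = 6.
Column maxima: Fight → 12, Accommodate → 6; minimax = 6.
maximin = minimax = 6, so a saddle point exists.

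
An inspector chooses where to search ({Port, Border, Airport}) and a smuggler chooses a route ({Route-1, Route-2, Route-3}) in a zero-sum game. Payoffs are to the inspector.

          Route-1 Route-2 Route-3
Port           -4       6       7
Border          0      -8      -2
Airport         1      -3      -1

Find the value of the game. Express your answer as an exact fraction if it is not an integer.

Row minima: Port → -4, Border → -8, Airport → -3; maximin = -3.
Column maxima: Route-1 → 1, Route-2 → 6, Route-3 → 7; minimax = 1.
-3 ≠ 1, so there is no saddle point; optimal play is mixed.
Border is strictly dominated by Airport, so the inspector never plays it.
Route-3 is strictly dominated by Route-2 (it gives the inspector strictly more in every row), so the smuggler never plays it.
On the remaining 2×2 (Port, Airport vs Route-1, Route-2):
Let the inspector play Port with probability p. Expected payoff against Route-1: (-4)p + 1(1−p) = −5p + 1; against Route-2: 6p + (-3)(1−p) = 9p − 3.
Setting these equal: −5p + 1 = 9p − 3 ⇒ −14p = -4 ⇒ p = 2/7, and the value is (-5)·(2/7) + 1 = -3/7.
For the smuggler: with q = P(Route-1), equating Port's and Airport's payoffs gives −10q + 6 = 4q − 3 ⇒ q = 9/14.

-3/7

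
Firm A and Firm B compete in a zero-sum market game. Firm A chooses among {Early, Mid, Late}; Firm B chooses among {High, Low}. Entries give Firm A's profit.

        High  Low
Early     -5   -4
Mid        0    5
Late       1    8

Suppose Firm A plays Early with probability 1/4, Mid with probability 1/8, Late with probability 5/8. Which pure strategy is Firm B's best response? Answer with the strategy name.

High

If Firm B plays High, Firm A's expected payoff is (1/4)·(-5) + (1/8)·0 + (5/8)·1 = -5/8.
If Firm B plays Low, Firm A's expected payoff is (1/4)·(-4) + (1/8)·5 + (5/8)·8 = 37/8.
Firm B minimizes Firm A's payoff; the smallest is -5/8, so the best response is High.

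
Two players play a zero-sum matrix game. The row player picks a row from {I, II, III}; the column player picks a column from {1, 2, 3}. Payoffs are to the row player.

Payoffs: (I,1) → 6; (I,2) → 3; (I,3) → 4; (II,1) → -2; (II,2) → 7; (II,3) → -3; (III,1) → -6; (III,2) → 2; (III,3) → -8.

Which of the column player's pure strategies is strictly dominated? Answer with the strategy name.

3 holds the row player's payoff strictly below 1 in every row: 4 < 6, -3 < -2, -8 < -6.
So 1 is strictly dominated for the column player.

1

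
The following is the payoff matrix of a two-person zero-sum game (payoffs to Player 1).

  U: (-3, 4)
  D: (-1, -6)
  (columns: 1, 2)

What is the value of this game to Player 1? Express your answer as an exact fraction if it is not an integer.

Row minima: U → -3, D → -6; maximin = -3.
Column maxima: 1 → -1, 2 → 4; minimax = -1.
-3 ≠ -1, so there is no saddle point; optimal play is mixed.
Let Player 1 play U with probability p. Expected payoff against 1: (-3)p + (-1)(1−p) = −2p − 1; against 2: 4p + (-6)(1−p) = 10p − 6.
Setting these equal: −2p − 1 = 10p − 6 ⇒ −12p = -5 ⇒ p = 5/12, and the value is (-2)·(5/12) − 1 = -11/6.
For Player 2: with q = P(1), equating U's and D's payoffs gives −7q + 4 = 5q − 6 ⇒ q = 5/6.

-11/6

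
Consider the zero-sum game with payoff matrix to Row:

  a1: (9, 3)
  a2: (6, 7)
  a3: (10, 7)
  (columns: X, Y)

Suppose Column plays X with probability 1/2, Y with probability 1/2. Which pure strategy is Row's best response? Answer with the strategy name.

Expected payoff of a1: (1/2)·9 + (1/2)·3 = 6.
Expected payoff of a2: (1/2)·6 + (1/2)·7 = 13/2.
Expected payoff of a3: (1/2)·10 + (1/2)·7 = 17/2.
The largest is 17/2, so Row's best response is a3.

a3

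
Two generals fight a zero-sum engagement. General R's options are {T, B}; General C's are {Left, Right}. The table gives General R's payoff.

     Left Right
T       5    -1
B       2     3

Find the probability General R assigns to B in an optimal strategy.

6/7

Row minima: T → -1, B → 2; maximin = 2.
Column maxima: Left → 5, Right → 3; minimax = 3.
2 ≠ 3, so there is no saddle point; optimal play is mixed.
Let General R play T with probability p. Expected payoff against Left: 5p + 2(1−p) = 3p + 2; against Right: (-1)p + 3(1−p) = −4p + 3.
Setting these equal: 3p + 2 = −4p + 3 ⇒ 7p = 1 ⇒ p = 1/7, and the value is (3)·(1/7) + 2 = 17/7.
For General C: with q = P(Left), equating T's and B's payoffs gives 6q − 1 = −q + 3 ⇒ q = 4/7.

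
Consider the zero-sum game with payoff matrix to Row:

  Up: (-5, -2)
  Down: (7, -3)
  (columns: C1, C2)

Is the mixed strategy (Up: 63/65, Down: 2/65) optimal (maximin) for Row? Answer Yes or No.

No

Against C1 this mix gives (63/65)·(-5) + (2/65)·7 = -301/65.
Against C2 this mix gives (63/65)·(-2) + (2/65)·(-3) = -132/65.
Column will play C1, holding Row to -301/65. Shifting weight toward the row that does better against C1 would raise this floor (the equalizing mix achieves -29/13 against both C1 and C2), so the proposed strategy is not optimal.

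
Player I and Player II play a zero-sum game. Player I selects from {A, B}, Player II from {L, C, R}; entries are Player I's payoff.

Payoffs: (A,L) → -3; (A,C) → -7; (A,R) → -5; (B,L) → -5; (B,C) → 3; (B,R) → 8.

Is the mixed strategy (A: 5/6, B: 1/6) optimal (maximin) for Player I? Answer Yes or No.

No

Against L this mix gives (5/6)·(-3) + (1/6)·(-5) = -10/3.
Against C this mix gives (5/6)·(-7) + (1/6)·3 = -16/3.
Against R this mix gives (5/6)·(-5) + (1/6)·8 = -17/6.
Player II will play C, holding Player I to -16/3. Shifting weight toward the row that does better against C would raise this floor (the equalizing mix achieves -11/3 against both C and L), so the proposed strategy is not optimal.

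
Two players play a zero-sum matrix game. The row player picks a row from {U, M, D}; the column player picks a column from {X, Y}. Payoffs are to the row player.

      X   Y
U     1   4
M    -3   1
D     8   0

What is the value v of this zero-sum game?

Row minima: U → 1, M → -3, D → 0; maximin = 1.
Column maxima: X → 8, Y → 4; minimax = 4.
1 ≠ 4, so there is no saddle point; optimal play is mixed.
M is strictly dominated by U, so the row player never plays it.
On the remaining 2×2 (U, D vs X, Y):
Let the row player play U with probability p. Expected payoff against X: 1p + 8(1−p) = −7p + 8; against Y: 4p + 0(1−p) = 4p.
Setting these equal: −7p + 8 = 4p ⇒ −11p = -8 ⇒ p = 8/11, and the value is (-7)·(8/11) + 8 = 32/11.
For the column player: with q = P(X), equating U's and D's payoffs gives −3q + 4 = 8q ⇒ q = 4/11.

32/11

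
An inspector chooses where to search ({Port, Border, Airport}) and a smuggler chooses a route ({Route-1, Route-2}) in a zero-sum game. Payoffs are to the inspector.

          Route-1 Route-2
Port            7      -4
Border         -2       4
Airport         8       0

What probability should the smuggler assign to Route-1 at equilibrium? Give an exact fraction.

Row minima: Port → -4, Border → -2, Airport → 0; maximin = 0.
Column maxima: Route-1 → 8, Route-2 → 4; minimax = 4.
0 ≠ 4, so there is no saddle point; optimal play is mixed.
Port is strictly dominated by Airport, so the inspector never plays it.
On the remaining 2×2 (Border, Airport vs Route-1, Route-2):
Let the inspector play Border with probability p. Expected payoff against Route-1: (-2)p + 8(1−p) = −10p + 8; against Route-2: 4p + 0(1−p) = 4p.
Setting these equal: −10p + 8 = 4p ⇒ −14p = -8 ⇒ p = 4/7, and the value is (-10)·(4/7) + 8 = 16/7.
For the smuggler: with q = P(Route-1), equating Border's and Airport's payoffs gives −6q + 4 = 8q ⇒ q = 2/7.

2/7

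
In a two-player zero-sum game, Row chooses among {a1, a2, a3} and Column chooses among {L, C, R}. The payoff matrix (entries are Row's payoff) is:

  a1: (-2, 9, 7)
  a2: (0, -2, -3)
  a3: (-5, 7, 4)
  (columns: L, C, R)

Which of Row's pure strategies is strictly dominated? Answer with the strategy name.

a3

a1 gives a strictly higher payoff than a3 against every column: -2 > -5, 9 > 7, 7 > 4.
So a3 is strictly dominated and Row never plays it.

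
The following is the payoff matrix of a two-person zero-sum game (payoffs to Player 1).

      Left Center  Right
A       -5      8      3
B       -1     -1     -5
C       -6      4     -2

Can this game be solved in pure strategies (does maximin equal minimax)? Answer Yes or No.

Row minima: A → -5, B → -5, C → -6; maximin = -5.
Column maxima: Left → -1, Center → 8, Right → 3; minimax = -1.
-5 ≠ -1, so no pure-strategy equilibrium exists.

No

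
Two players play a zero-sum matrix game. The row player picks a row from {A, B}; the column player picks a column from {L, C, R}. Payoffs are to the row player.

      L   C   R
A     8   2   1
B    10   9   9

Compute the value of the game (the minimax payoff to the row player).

Row minima: A → 1, B → 9; maximin = 9.
Column maxima: L → 10, C → 9, R → 9; minimax = 9.
Since maximin = minimax = 9, there is a saddle point and the value is 9.

9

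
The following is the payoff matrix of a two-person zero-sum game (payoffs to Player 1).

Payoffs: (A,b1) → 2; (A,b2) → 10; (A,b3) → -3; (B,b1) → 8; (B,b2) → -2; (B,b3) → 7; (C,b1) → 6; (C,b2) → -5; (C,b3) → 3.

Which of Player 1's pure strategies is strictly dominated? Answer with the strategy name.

C

B gives a strictly higher payoff than C against every column: 8 > 6, -2 > -5, 7 > 3.
So C is strictly dominated and Player 1 never plays it.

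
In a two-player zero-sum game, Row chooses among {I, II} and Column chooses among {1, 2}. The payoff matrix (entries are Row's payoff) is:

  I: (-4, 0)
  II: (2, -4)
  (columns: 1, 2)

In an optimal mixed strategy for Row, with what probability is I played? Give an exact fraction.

3/5

Row minima: I → -4, II → -4; maximin = -4.
Column maxima: 1 → 2, 2 → 0; minimax = 0.
-4 ≠ 0, so there is no saddle point; optimal play is mixed.
Let Row play I with probability p. Expected payoff against 1: (-4)p + 2(1−p) = −6p + 2; against 2: 0p + (-4)(1−p) = 4p − 4.
Setting these equal: −6p + 2 = 4p − 4 ⇒ −10p = -6 ⇒ p = 3/5, and the value is (-6)·(3/5) + 2 = -8/5.
For Column: with q = P(1), equating I's and II's payoffs gives −4q = 6q − 4 ⇒ q = 2/5.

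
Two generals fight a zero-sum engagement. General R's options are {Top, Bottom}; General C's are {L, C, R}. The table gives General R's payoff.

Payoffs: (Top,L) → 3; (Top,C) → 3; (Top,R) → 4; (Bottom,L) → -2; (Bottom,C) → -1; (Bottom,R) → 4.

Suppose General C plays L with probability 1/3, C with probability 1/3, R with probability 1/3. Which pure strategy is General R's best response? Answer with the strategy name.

Expected payoff of Top: (1/3)·3 + (1/3)·3 + (1/3)·4 = 10/3.
Expected payoff of Bottom: (1/3)·(-2) + (1/3)·(-1) + (1/3)·4 = 1/3.
The largest is 10/3, so General R's best response is Top.

Top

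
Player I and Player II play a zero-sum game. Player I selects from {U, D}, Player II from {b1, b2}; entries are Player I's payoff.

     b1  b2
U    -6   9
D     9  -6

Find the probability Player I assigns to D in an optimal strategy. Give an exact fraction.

1/2

Row minima: U → -6, D → -6; maximin = -6.
Column maxima: b1 → 9, b2 → 9; minimax = 9.
-6 ≠ 9, so there is no saddle point; optimal play is mixed.
Let Player I play U with probability p. Expected payoff against b1: (-6)p + 9(1−p) = −15p + 9; against b2: 9p + (-6)(1−p) = 15p − 6.
Setting these equal: −15p + 9 = 15p − 6 ⇒ −30p = -15 ⇒ p = 1/2, and the value is (-15)·(1/2) + 9 = 3/2.
For Player II: with q = P(b1), equating U's and D's payoffs gives −15q + 9 = 15q − 6 ⇒ q = 1/2.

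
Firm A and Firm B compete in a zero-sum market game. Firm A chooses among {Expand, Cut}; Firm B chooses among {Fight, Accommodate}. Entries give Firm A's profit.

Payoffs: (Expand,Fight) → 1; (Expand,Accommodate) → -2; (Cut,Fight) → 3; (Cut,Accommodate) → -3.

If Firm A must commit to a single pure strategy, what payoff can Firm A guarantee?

-2

Row minima: Expand → -2, Cut → -3.
The best of these is -2.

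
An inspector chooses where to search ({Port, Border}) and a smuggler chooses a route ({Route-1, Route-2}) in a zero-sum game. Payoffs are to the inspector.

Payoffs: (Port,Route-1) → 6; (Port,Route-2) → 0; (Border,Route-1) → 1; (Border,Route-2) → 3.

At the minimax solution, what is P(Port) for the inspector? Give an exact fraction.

Row minima: Port → 0, Border → 1; maximin = 1.
Column maxima: Route-1 → 6, Route-2 → 3; minimax = 3.
1 ≠ 3, so there is no saddle point; optimal play is mixed.
Let the inspector play Port with probability p. Expected payoff against Route-1: 6p + 1(1−p) = 5p + 1; against Route-2: 0p + 3(1−p) = −3p + 3.
Setting these equal: 5p + 1 = −3p + 3 ⇒ 8p = 2 ⇒ p = 1/4, and the value is (5)·(1/4) + 1 = 9/4.
For the smuggler: with q = P(Route-1), equating Port's and Border's payoffs gives 6q = −2q + 3 ⇒ q = 3/8.

1/4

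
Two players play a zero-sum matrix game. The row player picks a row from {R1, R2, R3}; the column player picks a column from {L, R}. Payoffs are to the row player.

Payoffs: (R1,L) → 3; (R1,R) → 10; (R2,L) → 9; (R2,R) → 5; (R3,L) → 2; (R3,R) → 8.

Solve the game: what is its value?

Row minima: R1 → 3, R2 → 5, R3 → 2; maximin = 5.
Column maxima: L → 9, R → 10; minimax = 9.
5 ≠ 9, so there is no saddle point; optimal play is mixed.
R3 is strictly dominated by R1, so the row player never plays it.
On the remaining 2×2 (R1, R2 vs L, R):
Let the row player play R1 with probability p. Expected payoff against L: 3p + 9(1−p) = −6p + 9; against R: 10p + 5(1−p) = 5p + 5.
Setting these equal: −6p + 9 = 5p + 5 ⇒ −11p = -4 ⇒ p = 4/11, and the value is (-6)·(4/11) + 9 = 75/11.
For the column player: with q = P(L), equating R1's and R2's payoffs gives −7q + 10 = 4q + 5 ⇒ q = 5/11.

75/11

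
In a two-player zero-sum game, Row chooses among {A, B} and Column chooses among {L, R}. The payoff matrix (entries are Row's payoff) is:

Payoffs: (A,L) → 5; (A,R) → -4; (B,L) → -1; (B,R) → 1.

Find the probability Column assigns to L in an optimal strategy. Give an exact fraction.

Row minima: A → -4, B → -1; maximin = -1.
Column maxima: L → 5, R → 1; minimax = 1.
-1 ≠ 1, so there is no saddle point; optimal play is mixed.
Let Row play A with probability p. Expected payoff against L: 5p + (-1)(1−p) = 6p − 1; against R: (-4)p + 1(1−p) = −5p + 1.
Setting these equal: 6p − 1 = −5p + 1 ⇒ 11p = 2 ⇒ p = 2/11, and the value is (6)·(2/11) − 1 = 1/11.
For Column: with q = P(L), equating A's and B's payoffs gives 9q − 4 = −2q + 1 ⇒ q = 5/11.

5/11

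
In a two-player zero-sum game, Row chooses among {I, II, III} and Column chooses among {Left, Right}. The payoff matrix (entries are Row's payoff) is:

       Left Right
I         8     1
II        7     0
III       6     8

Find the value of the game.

Row minima: I → 1, II → 0, III → 6; maximin = 6.
Column maxima: Left → 8, Right → 8; minimax = 8.
6 ≠ 8, so there is no saddle point; optimal play is mixed.
II is strictly dominated by I, so Row never plays it.
On the remaining 2×2 (I, III vs Left, Right):
Let Row play I with probability p. Expected payoff against Left: 8p + 6(1−p) = 2p + 6; against Right: 1p + 8(1−p) = −7p + 8.
Setting these equal: 2p + 6 = −7p + 8 ⇒ 9p = 2 ⇒ p = 2/9, and the value is (2)·(2/9) + 6 = 58/9.
For Column: with q = P(Left), equating I's and III's payoffs gives 7q + 1 = −2q + 8 ⇒ q = 7/9.

58/9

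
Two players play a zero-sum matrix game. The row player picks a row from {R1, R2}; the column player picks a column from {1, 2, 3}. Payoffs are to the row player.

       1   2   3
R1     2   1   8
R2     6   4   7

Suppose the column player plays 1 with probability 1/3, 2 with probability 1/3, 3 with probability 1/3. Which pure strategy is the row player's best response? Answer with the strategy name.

Expected payoff of R1: (1/3)·2 + (1/3)·1 + (1/3)·8 = 11/3.
Expected payoff of R2: (1/3)·6 + (1/3)·4 + (1/3)·7 = 17/3.
The largest is 17/3, so the row player's best response is R2.

R2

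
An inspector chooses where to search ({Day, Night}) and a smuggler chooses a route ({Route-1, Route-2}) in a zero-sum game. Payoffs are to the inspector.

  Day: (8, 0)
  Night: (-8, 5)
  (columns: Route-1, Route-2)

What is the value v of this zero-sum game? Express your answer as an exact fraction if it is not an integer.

40/21

Row minima: Day → 0, Night → -8; maximin = 0.
Column maxima: Route-1 → 8, Route-2 → 5; minimax = 5.
0 ≠ 5, so there is no saddle point; optimal play is mixed.
Let the inspector play Day with probability p. Expected payoff against Route-1: 8p + (-8)(1−p) = 16p − 8; against Route-2: 0p + 5(1−p) = −5p + 5.
Setting these equal: 16p − 8 = −5p + 5 ⇒ 21p = 13 ⇒ p = 13/21, and the value is (16)·(13/21) − 8 = 40/21.
For the smuggler: with q = P(Route-1), equating Day's and Night's payoffs gives 8q = −13q + 5 ⇒ q = 5/21.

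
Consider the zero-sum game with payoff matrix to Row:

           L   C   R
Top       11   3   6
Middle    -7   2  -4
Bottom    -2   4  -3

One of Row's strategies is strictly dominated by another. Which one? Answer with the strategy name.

Middle

Top gives a strictly higher payoff than Middle against every column: 11 > -7, 3 > 2, 6 > -4.
So Middle is strictly dominated and Row never plays it.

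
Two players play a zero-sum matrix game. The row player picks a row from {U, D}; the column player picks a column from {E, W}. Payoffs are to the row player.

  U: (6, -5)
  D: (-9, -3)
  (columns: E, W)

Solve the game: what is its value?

Row minima: U → -5, D → -9; maximin = -5.
Column maxima: E → 6, W → -3; minimax = -3.
-5 ≠ -3, so there is no saddle point; optimal play is mixed.
Let the row player play U with probability p. Expected payoff against E: 6p + (-9)(1−p) = 15p − 9; against W: (-5)p + (-3)(1−p) = −2p − 3.
Setting these equal: 15p − 9 = −2p − 3 ⇒ 17p = 6 ⇒ p = 6/17, and the value is (15)·(6/17) − 9 = -63/17.
For the column player: with q = P(E), equating U's and D's payoffs gives 11q − 5 = −6q − 3 ⇒ q = 2/17.

-63/17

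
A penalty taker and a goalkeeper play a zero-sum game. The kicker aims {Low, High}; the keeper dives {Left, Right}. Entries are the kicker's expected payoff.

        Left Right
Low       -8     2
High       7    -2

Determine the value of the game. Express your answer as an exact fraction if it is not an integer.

-2/19

Row minima: Low → -8, High → -2; maximin = -2.
Column maxima: Left → 7, Right → 2; minimax = 2.
-2 ≠ 2, so there is no saddle point; optimal play is mixed.
Let the kicker play Low with probability p. Expected payoff against Left: (-8)p + 7(1−p) = −15p + 7; against Right: 2p + (-2)(1−p) = 4p − 2.
Setting these equal: −15p + 7 = 4p − 2 ⇒ −19p = -9 ⇒ p = 9/19, and the value is (-15)·(9/19) + 7 = -2/19.
For the keeper: with q = P(Left), equating Low's and High's payoffs gives −10q + 2 = 9q − 2 ⇒ q = 4/19.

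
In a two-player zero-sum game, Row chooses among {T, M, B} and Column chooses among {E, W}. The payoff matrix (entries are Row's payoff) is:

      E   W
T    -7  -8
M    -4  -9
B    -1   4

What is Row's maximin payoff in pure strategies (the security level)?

-1

Row minima: T → -8, M → -9, B → -1.
The best of these is -1.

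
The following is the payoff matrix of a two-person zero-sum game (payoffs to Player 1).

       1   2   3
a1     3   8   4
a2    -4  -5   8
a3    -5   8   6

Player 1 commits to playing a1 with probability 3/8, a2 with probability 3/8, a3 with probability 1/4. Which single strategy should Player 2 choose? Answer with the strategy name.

If Player 2 plays 1, Player 1's expected payoff is (3/8)·3 + (3/8)·(-4) + (1/4)·(-5) = -13/8.
If Player 2 plays 2, Player 1's expected payoff is (3/8)·8 + (3/8)·(-5) + (1/4)·8 = 25/8.
If Player 2 plays 3, Player 1's expected payoff is (3/8)·4 + (3/8)·8 + (1/4)·6 = 6.
Player 2 minimizes Player 1's payoff; the smallest is -13/8, so the best response is 1.

1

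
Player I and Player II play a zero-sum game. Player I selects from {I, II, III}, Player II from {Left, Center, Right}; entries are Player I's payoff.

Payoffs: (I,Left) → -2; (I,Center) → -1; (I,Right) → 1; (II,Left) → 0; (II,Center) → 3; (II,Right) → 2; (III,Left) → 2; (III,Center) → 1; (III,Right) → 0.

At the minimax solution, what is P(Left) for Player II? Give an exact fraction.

1/2

Row minima: I → -2, II → 0, III → 0; maximin = 0.
Column maxima: Left → 2, Center → 3, Right → 2; minimax = 2.
0 ≠ 2, so there is no saddle point; optimal play is mixed.
I is strictly dominated by II, so Player I never plays it.
With I eliminated, Center is strictly dominated by Right (it gives Player I strictly more in every remaining row), so Player II never plays it.
On the remaining 2×2 (II, III vs Left, Right):
Let Player I play II with probability p. Expected payoff against Left: 0p + 2(1−p) = −2p + 2; against Right: 2p + 0(1−p) = 2p.
Setting these equal: −2p + 2 = 2p ⇒ −4p = -2 ⇒ p = 1/2, and the value is (-2)·(1/2) + 2 = 1.
For Player II: with q = P(Left), equating II's and III's payoffs gives −2q + 2 = 2q ⇒ q = 1/2.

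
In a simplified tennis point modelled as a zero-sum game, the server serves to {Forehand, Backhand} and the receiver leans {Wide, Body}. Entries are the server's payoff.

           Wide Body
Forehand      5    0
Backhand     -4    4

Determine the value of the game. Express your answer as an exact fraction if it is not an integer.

20/13

Row minima: Forehand → 0, Backhand → -4; maximin = 0.
Column maxima: Wide → 5, Body → 4; minimax = 4.
0 ≠ 4, so there is no saddle point; optimal play is mixed.
Let the server play Forehand with probability p. Expected payoff against Wide: 5p + (-4)(1−p) = 9p − 4; against Body: 0p + 4(1−p) = −4p + 4.
Setting these equal: 9p − 4 = −4p + 4 ⇒ 13p = 8 ⇒ p = 8/13, and the value is (9)·(8/13) − 4 = 20/13.
For the receiver: with q = P(Wide), equating Forehand's and Backhand's payoffs gives 5q = −8q + 4 ⇒ q = 4/13.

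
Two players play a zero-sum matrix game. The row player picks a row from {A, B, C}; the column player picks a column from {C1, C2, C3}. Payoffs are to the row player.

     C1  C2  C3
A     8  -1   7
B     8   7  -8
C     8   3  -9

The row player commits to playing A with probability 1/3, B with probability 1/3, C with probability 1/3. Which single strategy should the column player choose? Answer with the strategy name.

If the column player plays C1, the row player's expected payoff is (1/3)·8 + (1/3)·8 + (1/3)·8 = 8.
If the column player plays C2, the row player's expected payoff is (1/3)·(-1) + (1/3)·7 + (1/3)·3 = 3.
If the column player plays C3, the row player's expected payoff is (1/3)·7 + (1/3)·(-8) + (1/3)·(-9) = -10/3.
The column player minimizes the row player's payoff; the smallest is -10/3, so the best response is C3.

C3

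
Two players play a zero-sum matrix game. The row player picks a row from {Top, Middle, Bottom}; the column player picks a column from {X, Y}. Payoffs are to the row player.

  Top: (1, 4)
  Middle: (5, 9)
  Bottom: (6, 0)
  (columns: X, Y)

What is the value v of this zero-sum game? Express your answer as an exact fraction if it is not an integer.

Row minima: Top → 1, Middle → 5, Bottom → 0; maximin = 5.
Column maxima: X → 6, Y → 9; minimax = 6.
5 ≠ 6, so there is no saddle point; optimal play is mixed.
Top is strictly dominated by Middle, so the row player never plays it.
On the remaining 2×2 (Middle, Bottom vs X, Y):
Let the row player play Middle with probability p. Expected payoff against X: 5p + 6(1−p) = −p + 6; against Y: 9p + 0(1−p) = 9p.
Setting these equal: −p + 6 = 9p ⇒ −10p = -6 ⇒ p = 3/5, and the value is (-1)·(3/5) + 6 = 27/5.
For the column player: with q = P(X), equating Middle's and Bottom's payoffs gives −4q + 9 = 6q ⇒ q = 9/10.

27/5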